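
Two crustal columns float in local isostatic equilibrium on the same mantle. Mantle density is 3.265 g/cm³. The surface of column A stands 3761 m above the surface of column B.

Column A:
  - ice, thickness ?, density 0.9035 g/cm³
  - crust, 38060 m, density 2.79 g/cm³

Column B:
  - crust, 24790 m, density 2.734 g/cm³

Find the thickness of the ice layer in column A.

3120 m

Take the compensation level at the base of the deeper column (depth z_c below the surface of column A) and equate Σ ρ_i t_i down to z_c; mantle fills any gap and the z_c terms cancel.
Column A: x×0.9035 + 38060×2.79 + (z_c − 38060 − x)×3.265
Column B: 3761×0 + 24790×2.734 + (z_c − 3761 − 24790)×3.265
The z_c×3.265 term appears on both sides and cancels. Collect the known terms of each column as K = Σ(ρt)_known − 3.265 × (depth of known layers): K_A = 106187.4 − 3.265×38060 = −18078.5; K_B = 67775.86 − 3.265×(3761 + 24790) = −25443.155.
Balance: K_A − x×(3.265 − 0.9035) = K_B, so x = (K_A − K_B)/(3.265 − 0.9035) = 7364.65/2.3615 = 3120 m.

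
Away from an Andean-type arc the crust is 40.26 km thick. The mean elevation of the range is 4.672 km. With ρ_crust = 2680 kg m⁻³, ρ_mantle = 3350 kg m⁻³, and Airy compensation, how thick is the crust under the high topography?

63.6 km

Root depth r = h ρ_c / (ρ_m − ρ_c) = 4.672 km × 2680 / 670 = 18.69 km.
Total thickness = T + h + r = 40.26 km + 4.672 km + 18.69 km = 63.6 km.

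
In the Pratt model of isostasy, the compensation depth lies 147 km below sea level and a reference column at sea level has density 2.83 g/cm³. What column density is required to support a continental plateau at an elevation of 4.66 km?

2.74 g/cm³

Pratt balance: ρ_ref D = ρ (D + h).
ρ = ρ_ref D/(D + h) = 2.83 × 147 km/(147 km + 4.66 km) = 2.74 g/cm³.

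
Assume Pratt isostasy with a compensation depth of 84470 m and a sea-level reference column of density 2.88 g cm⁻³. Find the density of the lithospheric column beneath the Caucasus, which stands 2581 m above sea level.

2.79 g cm⁻³

Pratt balance: ρ_ref D = ρ (D + h).
ρ = ρ_ref D/(D + h) = 2.88 × 84470 m/(84470 m + 2581 m) = 2.79 g cm⁻³.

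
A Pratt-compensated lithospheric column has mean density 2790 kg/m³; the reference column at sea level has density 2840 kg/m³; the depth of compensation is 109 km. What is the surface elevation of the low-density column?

ρ_ref D = ρ (D + h) → h = D (ρ_ref − ρ)/ρ.
h = 109 km × (2840 − 2790)/2790 = 1.95 km.

1.95 km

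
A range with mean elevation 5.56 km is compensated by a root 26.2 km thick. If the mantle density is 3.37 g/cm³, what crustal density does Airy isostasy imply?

2.78 g/cm³

ρ_c h = (ρ_m − ρ_c) r → ρ_c (h + r) = ρ_m r → ρ_c = ρ_m r / (h + r).
ρ_c = 3.37 × 26.2 km / (5.56 km + 26.2 km) = 2.78 g/cm³.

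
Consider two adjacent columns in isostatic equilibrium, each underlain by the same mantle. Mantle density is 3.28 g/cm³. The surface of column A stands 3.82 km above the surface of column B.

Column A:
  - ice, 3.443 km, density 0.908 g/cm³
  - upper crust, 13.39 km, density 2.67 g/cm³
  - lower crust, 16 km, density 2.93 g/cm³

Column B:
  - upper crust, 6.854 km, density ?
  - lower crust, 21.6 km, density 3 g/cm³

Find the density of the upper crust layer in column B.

Take the compensation level at the base of the deeper column (depth z_c below the surface of column A) and equate Σ ρ_i t_i down to z_c; mantle fills any gap and the z_c terms cancel.
Column A: 3.443×0.908 + 13.39×2.67 + 16×2.93 + (z_c − 32.833)×3.28
Column B: 3.82×0 + 6.854×ρ + 21.6×3 + (z_c − 3.82 − 28.454)×3.28
The z_c×3.28 term appears on both sides and cancels. Collect the known terms of each column as K = Σ(ρt)_known − 3.28 × (depth of known layers): K_A = 85.757544 − 3.28×32.833 = −21.934696; K_B = 64.8 − 3.28×(3.82 + 28.454) = −41.05872.
Balance: K_A = K_B + 6.854×ρ, so ρ = (K_A − K_B)/6.854 = 19.124/6.854 = 2.79 g/cm³.

2.79 g/cm³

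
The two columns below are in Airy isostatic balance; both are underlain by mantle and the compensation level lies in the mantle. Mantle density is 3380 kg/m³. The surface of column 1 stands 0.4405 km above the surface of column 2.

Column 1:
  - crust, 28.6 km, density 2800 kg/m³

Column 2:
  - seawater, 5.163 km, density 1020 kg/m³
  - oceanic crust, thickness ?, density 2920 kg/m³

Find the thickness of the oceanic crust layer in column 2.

6.34 km

Take the compensation level at the base of the deeper column (depth z_c below the surface of column 1) and equate Σ ρ_i t_i down to z_c; mantle fills any gap and the z_c terms cancel.
Column 1: 28.6×2800 + (z_c − 28.6)×3380
Column 2: 0.4405×0 + 5.163×1020 + x×2920 + (z_c − 0.4405 − 5.163 − x)×3380
The z_c×3380 term appears on both sides and cancels. Collect the known terms of each column as K = Σ(ρt)_known − 3380 × (depth of known layers): K_1 = 80080 − 3380×28.6 = −16588; K_2 = 5266.26 − 3380×(0.4405 + 5.163) = −13673.57.
Balance: K_1 = K_2 − x×(3380 − 2920), so x = (K_2 − K_1)/(3380 − 2920) = 2914.43/460 = 6.34 km.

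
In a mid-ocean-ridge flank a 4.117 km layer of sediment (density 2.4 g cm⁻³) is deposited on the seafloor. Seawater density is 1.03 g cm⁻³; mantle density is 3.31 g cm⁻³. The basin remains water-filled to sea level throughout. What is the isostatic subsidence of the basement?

Submarine loading: the sediment displaces seawater, and the subsidence is in turn flooded, so s (ρ_m − ρ_w) = t (ρ_sed − ρ_w).
s = 4.117 km × (2.4 − 1.03) / (3.31 − 1.03) = 2.47 km.

2.47 km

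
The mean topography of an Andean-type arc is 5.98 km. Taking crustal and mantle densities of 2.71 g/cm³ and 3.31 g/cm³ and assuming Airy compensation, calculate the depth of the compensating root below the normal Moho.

27 km

Balancing pressure at the compensation depth: the weight of the topography is balanced by the buoyancy of the root, ρ_c h = (ρ_m − ρ_c) r.
r = h · ρ_c / (ρ_m − ρ_c) = 5.98 km × 2.71 / (3.31 − 2.71) = 27 km.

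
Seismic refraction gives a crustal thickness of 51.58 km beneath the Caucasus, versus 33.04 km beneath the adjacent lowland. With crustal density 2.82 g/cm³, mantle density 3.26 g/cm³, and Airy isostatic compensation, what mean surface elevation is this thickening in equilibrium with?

Excess crust Δ = 51.58 km − 33.04 km = 18.54 km, split between elevation h and root r with h + r = Δ.
Airy balance ρ_c h = (ρ_m − ρ_c) r gives r = h ρ_c/(ρ_m − ρ_c), so h (1 + ρ_c/(ρ_m − ρ_c)) = Δ, i.e. h = Δ (ρ_m − ρ_c)/ρ_m.
h = 18.54 km × 0.44/3.26 = 2.5 km.

2.5 km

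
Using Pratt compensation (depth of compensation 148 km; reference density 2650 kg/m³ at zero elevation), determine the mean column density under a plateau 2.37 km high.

2610 kg/m³

Pratt balance: ρ_ref D = ρ (D + h).
ρ = ρ_ref D/(D + h) = 2650 × 148 km/(148 km + 2.37 km) = 2610 kg/m³.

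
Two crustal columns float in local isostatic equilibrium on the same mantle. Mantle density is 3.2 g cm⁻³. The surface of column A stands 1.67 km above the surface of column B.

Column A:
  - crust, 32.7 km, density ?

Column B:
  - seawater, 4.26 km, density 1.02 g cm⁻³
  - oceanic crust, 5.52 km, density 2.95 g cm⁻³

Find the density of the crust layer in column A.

2.71 g cm⁻³

Take the compensation level at the base of the deeper column (depth z_c below the surface of column A) and equate Σ ρ_i t_i down to z_c; mantle fills any gap and the z_c terms cancel.
Column A: 32.7×ρ + (z_c − 32.7)×3.2
Column B: 1.67×0 + 4.26×1.02 + 5.52×2.95 + (z_c − 1.67 − 9.78)×3.2
The z_c×3.2 term appears on both sides and cancels. Collect the known terms of each column as K = Σ(ρt)_known − 3.2 × (depth of known layers): K_A = 0 − 3.2×32.7 = −104.64; K_B = 20.6292 − 3.2×(1.67 + 9.78) = −16.0108.
Balance: K_A + 32.7×ρ = K_B, so ρ = (K_B − K_A)/32.7 = 88.6292/32.7 = 2.71 g cm⁻³.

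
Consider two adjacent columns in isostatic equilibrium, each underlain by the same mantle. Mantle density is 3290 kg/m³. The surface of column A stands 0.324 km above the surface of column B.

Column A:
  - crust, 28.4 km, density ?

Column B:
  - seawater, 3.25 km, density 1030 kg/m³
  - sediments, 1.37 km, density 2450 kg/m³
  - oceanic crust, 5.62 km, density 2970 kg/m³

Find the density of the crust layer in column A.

2890 kg/m³

Take the compensation level at the base of the deeper column (depth z_c below the surface of column A) and equate Σ ρ_i t_i down to z_c; mantle fills any gap and the z_c terms cancel.
Column A: 28.4×ρ + (z_c − 28.4)×3290
Column B: 0.324×0 + 3.25×1030 + 1.37×2450 + 5.62×2970 + (z_c − 0.324 − 10.24)×3290
The z_c×3290 term appears on both sides and cancels. Collect the known terms of each column as K = Σ(ρt)_known − 3290 × (depth of known layers): K_A = 0 − 3290×28.4 = −93436; K_B = 23395.4 − 3290×(0.324 + 10.24) = −11360.16.
Balance: K_A + 28.4×ρ = K_B, so ρ = (K_B − K_A)/28.4 = 82075.8/28.4 = 2890 kg/m³.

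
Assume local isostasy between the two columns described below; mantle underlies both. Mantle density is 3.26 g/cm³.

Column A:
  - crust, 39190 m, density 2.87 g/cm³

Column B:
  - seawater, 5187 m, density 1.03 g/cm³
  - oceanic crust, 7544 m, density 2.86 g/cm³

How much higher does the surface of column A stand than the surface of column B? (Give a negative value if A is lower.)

215 m

For any compensation level in the mantle, the mantle terms cancel and isostasy reduces to e = (Σt_A − Σt_B) − (Σ(ρt)_A − Σ(ρt)_B) / ρ_m.
Σt_A = 39190 m; Σt_B = 12731 m; Σ(ρt)_A = 112475.3; Σ(ρt)_B = 26918.45 (in m·g/cm³).
e = (39190 − 12731) − (112475.3 − 26918.45) / 3.26 = 215 m.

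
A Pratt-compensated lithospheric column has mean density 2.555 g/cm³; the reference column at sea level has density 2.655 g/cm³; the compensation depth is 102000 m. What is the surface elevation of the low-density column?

ρ_ref D = ρ (D + h) → h = D (ρ_ref − ρ)/ρ.
h = 102000 m × (2.655 − 2.555)/2.555 = 3990 m.

3990 m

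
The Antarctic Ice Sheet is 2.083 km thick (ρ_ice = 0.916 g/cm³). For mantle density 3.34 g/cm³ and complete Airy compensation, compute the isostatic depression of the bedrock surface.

Isostatic balance requires: the ice load ρ_ice t is balanced by mantle displaced below, ρ_m s.
s = t ρ_ice / ρ_m = 2.083 km × 0.916/3.34 = 0.571 km.

0.571 km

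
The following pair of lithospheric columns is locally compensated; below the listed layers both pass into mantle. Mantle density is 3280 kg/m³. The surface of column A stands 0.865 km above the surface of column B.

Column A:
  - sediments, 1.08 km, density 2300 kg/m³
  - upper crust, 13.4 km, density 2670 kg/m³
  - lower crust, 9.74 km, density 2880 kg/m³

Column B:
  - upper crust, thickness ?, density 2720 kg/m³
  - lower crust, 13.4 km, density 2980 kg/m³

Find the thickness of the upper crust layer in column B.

Take the compensation level at the base of the deeper column (depth z_c below the surface of column A) and equate Σ ρ_i t_i down to z_c; mantle fills any gap and the z_c terms cancel.
Column A: 1.08×2300 + 13.4×2670 + 9.74×2880 + (z_c − 24.22)×3280
Column B: 0.865×0 + x×2720 + 13.4×2980 + (z_c − 0.865 − 13.4 − x)×3280
The z_c×3280 term appears on both sides and cancels. Collect the known terms of each column as K = Σ(ρt)_known − 3280 × (depth of known layers): K_A = 66313.2 − 3280×24.22 = −13128.4; K_B = 39932 − 3280×(0.865 + 13.4) = −6857.2.
Balance: K_A = K_B − x×(3280 − 2720), so x = (K_B − K_A)/(3280 − 2720) = 6271.2/560 = 11.2 km.

11.2 km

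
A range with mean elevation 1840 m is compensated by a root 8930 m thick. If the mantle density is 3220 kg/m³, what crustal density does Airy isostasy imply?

2670 kg/m³

ρ_c h = (ρ_m − ρ_c) r → ρ_c (h + r) = ρ_m r → ρ_c = ρ_m r / (h + r).
ρ_c = 3220 × 8930 m / (1840 m + 8930 m) = 2670 kg/m³.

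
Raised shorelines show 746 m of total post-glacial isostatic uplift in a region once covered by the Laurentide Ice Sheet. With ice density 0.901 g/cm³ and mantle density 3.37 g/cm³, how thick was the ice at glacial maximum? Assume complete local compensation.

2790 m

u = t ρ_ice/ρ_m → t = u ρ_m/ρ_ice = 746 m × 3.37/0.901 = 2790 m.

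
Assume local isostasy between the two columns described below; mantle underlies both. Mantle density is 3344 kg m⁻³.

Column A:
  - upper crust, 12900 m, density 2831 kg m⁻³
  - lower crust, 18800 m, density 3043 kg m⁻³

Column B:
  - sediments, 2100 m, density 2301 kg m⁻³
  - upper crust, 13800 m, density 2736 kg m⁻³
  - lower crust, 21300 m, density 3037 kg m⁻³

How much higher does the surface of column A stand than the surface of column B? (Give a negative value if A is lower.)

For any compensation level in the mantle, the mantle terms cancel and isostasy reduces to e = (Σt_A − Σt_B) − (Σ(ρt)_A − Σ(ρt)_B) / ρ_m.
Σt_A = 31700 m; Σt_B = 37200 m; Σ(ρt)_A = 93728300; Σ(ρt)_B = 107277000 (in m·kg m⁻³).
e = (31700 − 37200) − (93728300 − 107277000) / 3344 = −1450 m.

−1450 m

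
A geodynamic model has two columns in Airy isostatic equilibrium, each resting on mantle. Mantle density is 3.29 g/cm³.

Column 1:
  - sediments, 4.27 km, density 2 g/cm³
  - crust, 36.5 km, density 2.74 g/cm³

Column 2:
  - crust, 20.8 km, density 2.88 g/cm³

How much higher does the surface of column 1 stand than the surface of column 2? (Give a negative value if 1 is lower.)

For any compensation level in the mantle, the mantle terms cancel and isostasy reduces to e = (Σt_1 − Σt_2) − (Σ(ρt)_1 − Σ(ρt)_2) / ρ_m.
Σt_1 = 40.77 km; Σt_2 = 20.8 km; Σ(ρt)_1 = 108.55; Σ(ρt)_2 = 59.904 (in km·g/cm³).
e = (40.77 − 20.8) − (108.55 − 59.904) / 3.29 = 5.18 km.

5.18 km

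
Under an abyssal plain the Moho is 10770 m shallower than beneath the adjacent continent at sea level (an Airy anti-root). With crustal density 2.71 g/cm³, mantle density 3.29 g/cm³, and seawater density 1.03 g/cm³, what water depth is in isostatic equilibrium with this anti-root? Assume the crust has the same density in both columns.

Replacing a thickness d of crust by seawater at the top must be balanced by replacing crust with mantle at the base: d (ρ_c − ρ_w) = a (ρ_m − ρ_c).
d = a (ρ_m − ρ_c)/(ρ_c − ρ_w) = 10770 m × 0.58/1.68 = 3720 m.

3720 m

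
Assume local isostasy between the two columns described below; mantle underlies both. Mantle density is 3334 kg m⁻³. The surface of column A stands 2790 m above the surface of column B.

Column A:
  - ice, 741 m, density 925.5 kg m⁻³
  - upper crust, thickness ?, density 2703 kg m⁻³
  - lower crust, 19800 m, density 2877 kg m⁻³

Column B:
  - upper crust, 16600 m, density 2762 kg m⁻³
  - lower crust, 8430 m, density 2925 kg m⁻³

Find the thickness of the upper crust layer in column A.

18100 m

Take the compensation level at the base of the deeper column (depth z_c below the surface of column A) and equate Σ ρ_i t_i down to z_c; mantle fills any gap and the z_c terms cancel.
Column A: 741×925.5 + x×2703 + 19800×2877 + (z_c − 20541 − x)×3334
Column B: 2790×0 + 16600×2762 + 8430×2925 + (z_c − 2790 − 25030)×3334
The z_c×3334 term appears on both sides and cancels. Collect the known terms of each column as K = Σ(ρt)_known − 3334 × (depth of known layers): K_A = 57650395.5 − 3334×20541 = −10833298.5; K_B = 70506950 − 3334×(2790 + 25030) = −22244930.
Balance: K_A − x×(3334 − 2703) = K_B, so x = (K_A − K_B)/(3334 − 2703) = 11411600/631 = 18100 m.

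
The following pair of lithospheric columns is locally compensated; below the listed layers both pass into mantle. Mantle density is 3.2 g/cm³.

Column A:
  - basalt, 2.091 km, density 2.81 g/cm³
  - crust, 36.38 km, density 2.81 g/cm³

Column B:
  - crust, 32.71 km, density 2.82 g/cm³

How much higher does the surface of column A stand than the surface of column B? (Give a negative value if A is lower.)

0.804 km

For any compensation level in the mantle, the mantle terms cancel and isostasy reduces to e = (Σt_A − Σt_B) − (Σ(ρt)_A − Σ(ρt)_B) / ρ_m.
Σt_A = 38.471 km; Σt_B = 32.71 km; Σ(ρt)_A = 108.10351; Σ(ρt)_B = 92.2422 (in km·g/cm³).
e = (38.471 − 32.71) − (108.10351 − 92.2422) / 3.2 = 0.804 km.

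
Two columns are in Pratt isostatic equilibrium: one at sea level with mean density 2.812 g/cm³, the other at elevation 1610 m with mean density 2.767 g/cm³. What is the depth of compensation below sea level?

99000 m

ρ_ref D = ρ (D + h) → D (ρ_ref − ρ) = ρ h.
D = ρ h/(ρ_ref − ρ) = 2.767 × 1610 m/(2.812 − 2.767) = 99000 m.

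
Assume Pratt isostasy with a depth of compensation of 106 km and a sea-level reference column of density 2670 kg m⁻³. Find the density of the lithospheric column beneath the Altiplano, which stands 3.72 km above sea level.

2580 kg m⁻³

Pratt balance: ρ_ref D = ρ (D + h).
ρ = ρ_ref D/(D + h) = 2670 × 106 km/(106 km + 3.72 km) = 2580 kg m⁻³.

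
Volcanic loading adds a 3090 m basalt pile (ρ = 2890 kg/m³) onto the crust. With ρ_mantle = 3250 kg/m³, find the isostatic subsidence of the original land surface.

Subaerial loading: s = t ρ_load / ρ_m.
s = 3090 m × 2890/3250 = 2750 m.

2750 m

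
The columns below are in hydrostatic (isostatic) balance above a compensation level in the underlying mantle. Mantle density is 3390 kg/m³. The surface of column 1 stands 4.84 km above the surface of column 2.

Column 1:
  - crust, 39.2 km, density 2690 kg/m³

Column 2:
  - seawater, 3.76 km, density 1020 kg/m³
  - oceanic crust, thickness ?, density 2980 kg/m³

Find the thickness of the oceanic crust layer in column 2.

5.17 km

Take the compensation level at the base of the deeper column (depth z_c below the surface of column 1) and equate Σ ρ_i t_i down to z_c; mantle fills any gap and the z_c terms cancel.
Column 1: 39.2×2690 + (z_c − 39.2)×3390
Column 2: 4.84×0 + 3.76×1020 + x×2980 + (z_c − 4.84 − 3.76 − x)×3390
The z_c×3390 term appears on both sides and cancels. Collect the known terms of each column as K = Σ(ρt)_known − 3390 × (depth of known layers): K_1 = 105448 − 3390×39.2 = −27440; K_2 = 3835.2 − 3390×(4.84 + 3.76) = −25318.8.
Balance: K_1 = K_2 − x×(3390 − 2980), so x = (K_2 − K_1)/(3390 − 2980) = 2121.2/410 = 5.17 km.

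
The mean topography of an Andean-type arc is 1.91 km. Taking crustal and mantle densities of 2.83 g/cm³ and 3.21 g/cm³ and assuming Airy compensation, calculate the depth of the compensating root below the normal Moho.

By Archimedes' principle applied to the lithosphere: the weight of the topography is balanced by the buoyancy of the root, ρ_c h = (ρ_m − ρ_c) r.
r = h · ρ_c / (ρ_m − ρ_c) = 1.91 km × 2.83 / (3.21 − 2.83) = 14.2 km.

14.2 km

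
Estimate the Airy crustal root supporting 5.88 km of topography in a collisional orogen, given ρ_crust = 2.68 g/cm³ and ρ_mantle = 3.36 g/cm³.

23.2 km

Equating mass per unit area of the two columns: the weight of the topography is balanced by the buoyancy of the root, ρ_c h = (ρ_m − ρ_c) r.
r = h · ρ_c / (ρ_m − ρ_c) = 5.88 km × 2.68 / (3.36 − 2.68) = 23.2 km.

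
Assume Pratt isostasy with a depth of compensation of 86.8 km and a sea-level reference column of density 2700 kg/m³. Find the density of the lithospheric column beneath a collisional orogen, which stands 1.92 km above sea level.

2640 kg/m³

Pratt balance: ρ_ref D = ρ (D + h).
ρ = ρ_ref D/(D + h) = 2700 × 86.8 km/(86.8 km + 1.92 km) = 2640 kg/m³.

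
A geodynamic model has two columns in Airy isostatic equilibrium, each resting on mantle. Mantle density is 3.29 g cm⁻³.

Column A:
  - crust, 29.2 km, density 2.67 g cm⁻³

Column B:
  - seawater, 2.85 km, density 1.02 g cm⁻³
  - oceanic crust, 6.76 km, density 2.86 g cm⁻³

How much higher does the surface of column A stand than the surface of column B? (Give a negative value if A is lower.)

For any compensation level in the mantle, the mantle terms cancel and isostasy reduces to e = (Σt_A − Σt_B) − (Σ(ρt)_A − Σ(ρt)_B) / ρ_m.
Σt_A = 29.2 km; Σt_B = 9.61 km; Σ(ρt)_A = 77.964; Σ(ρt)_B = 22.2406 (in km·g cm⁻³).
e = (29.2 − 9.61) − (77.964 − 22.2406) / 3.29 = 2.65 km.

2.65 km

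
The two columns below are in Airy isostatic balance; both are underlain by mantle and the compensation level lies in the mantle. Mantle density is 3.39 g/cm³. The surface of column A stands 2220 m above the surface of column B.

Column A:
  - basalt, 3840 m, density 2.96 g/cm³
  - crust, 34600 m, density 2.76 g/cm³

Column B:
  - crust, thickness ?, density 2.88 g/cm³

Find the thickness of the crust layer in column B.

Take the compensation level at the base of the deeper column (depth z_c below the surface of column A) and equate Σ ρ_i t_i down to z_c; mantle fills any gap and the z_c terms cancel.
Column A: 3840×2.96 + 34600×2.76 + (z_c − 38440)×3.39
Column B: 2220×0 + x×2.88 + (z_c − 2220 − 0 − x)×3.39
The z_c×3.39 term appears on both sides and cancels. Collect the known terms of each column as K = Σ(ρt)_known − 3.39 × (depth of known layers): K_A = 106862.4 − 3.39×38440 = −23449.2; K_B = 0 − 3.39×(2220 + 0) = −7525.8.
Balance: K_A = K_B − x×(3.39 − 2.88), so x = (K_B − K_A)/(3.39 − 2.88) = 15923.4/0.51 = 31200 m.

31200 m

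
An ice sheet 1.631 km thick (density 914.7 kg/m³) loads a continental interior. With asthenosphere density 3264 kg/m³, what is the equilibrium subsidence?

0.457 km

Equating mass per unit area of the two columns: the ice load ρ_ice t is balanced by mantle displaced below, ρ_m s.
s = t ρ_ice / ρ_m = 1.631 km × 914.7/3264 = 0.457 km.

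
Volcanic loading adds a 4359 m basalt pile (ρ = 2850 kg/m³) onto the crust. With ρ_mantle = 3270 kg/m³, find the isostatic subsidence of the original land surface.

3800 m

Subaerial loading: s = t ρ_load / ρ_m.
s = 4359 m × 2850/3270 = 3800 m.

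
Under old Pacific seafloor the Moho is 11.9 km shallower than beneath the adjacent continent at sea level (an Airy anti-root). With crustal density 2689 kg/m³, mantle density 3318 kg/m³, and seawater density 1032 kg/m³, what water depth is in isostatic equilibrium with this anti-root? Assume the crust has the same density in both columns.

4.52 km

Replacing a thickness d of crust by seawater at the top must be balanced by replacing crust with mantle at the base: d (ρ_c − ρ_w) = a (ρ_m − ρ_c).
d = a (ρ_m − ρ_c)/(ρ_c − ρ_w) = 11.9 km × 629/1657 = 4.52 km.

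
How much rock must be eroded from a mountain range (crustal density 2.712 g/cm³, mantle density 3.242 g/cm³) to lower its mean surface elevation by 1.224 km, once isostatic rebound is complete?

Net drop Δ = e − u = e − e ρ_c/ρ_m = e (ρ_m − ρ_c)/ρ_m.
e = Δ ρ_m/(ρ_m − ρ_c) = 1.224 km × 3.242/0.53 = 7.49 km.

7.49 km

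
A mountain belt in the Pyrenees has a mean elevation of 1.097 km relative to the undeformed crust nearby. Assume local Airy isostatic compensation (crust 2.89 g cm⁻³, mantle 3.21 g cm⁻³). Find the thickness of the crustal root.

Isostatic balance requires: the weight of the topography is balanced by the buoyancy of the root, ρ_c h = (ρ_m − ρ_c) r.
r = h · ρ_c / (ρ_m − ρ_c) = 1.097 km × 2.89 / (3.21 − 2.89) = 9.91 km.

9.91 km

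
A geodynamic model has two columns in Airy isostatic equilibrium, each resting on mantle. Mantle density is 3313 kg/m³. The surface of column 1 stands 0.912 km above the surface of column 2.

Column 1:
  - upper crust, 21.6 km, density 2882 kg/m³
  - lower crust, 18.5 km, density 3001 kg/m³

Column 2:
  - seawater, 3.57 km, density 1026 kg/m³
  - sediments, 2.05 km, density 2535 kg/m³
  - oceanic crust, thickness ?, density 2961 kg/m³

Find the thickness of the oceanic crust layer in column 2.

Take the compensation level at the base of the deeper column (depth z_c below the surface of column 1) and equate Σ ρ_i t_i down to z_c; mantle fills any gap and the z_c terms cancel.
Column 1: 21.6×2882 + 18.5×3001 + (z_c − 40.1)×3313
Column 2: 0.912×0 + 3.57×1026 + 2.05×2535 + x×2961 + (z_c − 0.912 − 5.62 − x)×3313
The z_c×3313 term appears on both sides and cancels. Collect the known terms of each column as K = Σ(ρt)_known − 3313 × (depth of known layers): K_1 = 117769.7 − 3313×40.1 = −15081.6; K_2 = 8859.57 − 3313×(0.912 + 5.62) = −12780.946.
Balance: K_1 = K_2 − x×(3313 − 2961), so x = (K_2 − K_1)/(3313 − 2961) = 2300.65/352 = 6.54 km.

6.54 km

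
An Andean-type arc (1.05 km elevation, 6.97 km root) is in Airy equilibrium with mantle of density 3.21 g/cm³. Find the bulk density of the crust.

ρ_c h = (ρ_m − ρ_c) r → ρ_c (h + r) = ρ_m r → ρ_c = ρ_m r / (h + r).
ρ_c = 3.21 × 6.97 km / (1.05 km + 6.97 km) = 2.79 g/cm³.

2.79 g/cm³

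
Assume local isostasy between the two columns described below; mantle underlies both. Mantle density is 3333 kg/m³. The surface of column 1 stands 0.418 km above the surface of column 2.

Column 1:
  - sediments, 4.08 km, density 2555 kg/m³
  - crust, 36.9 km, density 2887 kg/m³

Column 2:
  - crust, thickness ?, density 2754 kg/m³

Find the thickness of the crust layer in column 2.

Take the compensation level at the base of the deeper column (depth z_c below the surface of column 1) and equate Σ ρ_i t_i down to z_c; mantle fills any gap and the z_c terms cancel.
Column 1: 4.08×2555 + 36.9×2887 + (z_c − 40.98)×3333
Column 2: 0.418×0 + x×2754 + (z_c − 0.418 − 0 − x)×3333
The z_c×3333 term appears on both sides and cancels. Collect the known terms of each column as K = Σ(ρt)_known − 3333 × (depth of known layers): K_1 = 116954.7 − 3333×40.98 = −19631.64; K_2 = 0 − 3333×(0.418 + 0) = −1393.194.
Balance: K_1 = K_2 − x×(3333 − 2754), so x = (K_2 − K_1)/(3333 − 2754) = 18238.4/579 = 31.5 km.

31.5 km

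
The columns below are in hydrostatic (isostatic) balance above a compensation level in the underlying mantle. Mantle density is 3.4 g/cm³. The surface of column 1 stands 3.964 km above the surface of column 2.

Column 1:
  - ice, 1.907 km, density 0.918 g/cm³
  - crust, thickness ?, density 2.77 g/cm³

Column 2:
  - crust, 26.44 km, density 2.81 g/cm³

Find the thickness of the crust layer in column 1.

Take the compensation level at the base of the deeper column (depth z_c below the surface of column 1) and equate Σ ρ_i t_i down to z_c; mantle fills any gap and the z_c terms cancel.
Column 1: 1.907×0.918 + x×2.77 + (z_c − 1.907 − x)×3.4
Column 2: 3.964×0 + 26.44×2.81 + (z_c − 3.964 − 26.44)×3.4
The z_c×3.4 term appears on both sides and cancels. Collect the known terms of each column as K = Σ(ρt)_known − 3.4 × (depth of known layers): K_1 = 1.750626 − 3.4×1.907 = −4.733174; K_2 = 74.2964 − 3.4×(3.964 + 26.44) = −29.0772.
Balance: K_1 − x×(3.4 − 2.77) = K_2, so x = (K_1 − K_2)/(3.4 − 2.77) = 24.344/0.63 = 38.6 km.

38.6 km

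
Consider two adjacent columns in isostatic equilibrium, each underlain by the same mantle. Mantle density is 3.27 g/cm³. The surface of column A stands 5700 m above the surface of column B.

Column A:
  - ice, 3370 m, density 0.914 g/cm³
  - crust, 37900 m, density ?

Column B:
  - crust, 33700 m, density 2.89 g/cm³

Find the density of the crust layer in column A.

2.65 g/cm³

Take the compensation level at the base of the deeper column (depth z_c below the surface of column A) and equate Σ ρ_i t_i down to z_c; mantle fills any gap and the z_c terms cancel.
Column A: 3370×0.914 + 37900×ρ + (z_c − 41270)×3.27
Column B: 5700×0 + 33700×2.89 + (z_c − 5700 − 33700)×3.27
The z_c×3.27 term appears on both sides and cancels. Collect the known terms of each column as K = Σ(ρt)_known − 3.27 × (depth of known layers): K_A = 3080.18 − 3.27×41270 = −131872.72; K_B = 97393 − 3.27×(5700 + 33700) = −31445.
Balance: K_A + 37900×ρ = K_B, so ρ = (K_B − K_A)/37900 = 100428/37900 = 2.65 g/cm³.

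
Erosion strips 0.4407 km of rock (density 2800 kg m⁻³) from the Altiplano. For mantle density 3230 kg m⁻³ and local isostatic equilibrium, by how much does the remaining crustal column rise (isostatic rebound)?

0.382 km

Unloading: uplift u = e ρ_c/ρ_m = 0.4407 km × 2800/3230 = 0.382 km.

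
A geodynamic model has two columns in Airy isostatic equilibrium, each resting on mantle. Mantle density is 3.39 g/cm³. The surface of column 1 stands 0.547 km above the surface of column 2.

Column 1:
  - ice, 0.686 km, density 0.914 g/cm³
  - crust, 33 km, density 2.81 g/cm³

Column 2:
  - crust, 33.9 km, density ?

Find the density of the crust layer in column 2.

2.83 g/cm³

Take the compensation level at the base of the deeper column (depth z_c below the surface of column 1) and equate Σ ρ_i t_i down to z_c; mantle fills any gap and the z_c terms cancel.
Column 1: 0.686×0.914 + 33×2.81 + (z_c − 33.686)×3.39
Column 2: 0.547×0 + 33.9×ρ + (z_c − 0.547 − 33.9)×3.39
The z_c×3.39 term appears on both sides and cancels. Collect the known terms of each column as K = Σ(ρt)_known − 3.39 × (depth of known layers): K_1 = 93.357004 − 3.39×33.686 = −20.838536; K_2 = 0 − 3.39×(0.547 + 33.9) = −116.77533.
Balance: K_1 = K_2 + 33.9×ρ, so ρ = (K_1 − K_2)/33.9 = 95.9368/33.9 = 2.83 g/cm³.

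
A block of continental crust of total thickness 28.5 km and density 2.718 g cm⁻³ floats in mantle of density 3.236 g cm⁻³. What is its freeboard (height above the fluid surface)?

Floating equilibrium: submerged depth d = t ρ_obj/ρ_fluid = 28.5 km × 2.718/3.236 = 23.94 km.
Freeboard = t − d = 28.5 km − 23.94 km = 4.56 km.

4.56 km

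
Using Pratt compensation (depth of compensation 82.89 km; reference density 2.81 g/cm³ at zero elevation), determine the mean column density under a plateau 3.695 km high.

Pratt balance: ρ_ref D = ρ (D + h).
ρ = ρ_ref D/(D + h) = 2.81 × 82.89 km/(82.89 km + 3.695 km) = 2.69 g/cm³.

2.69 g/cm³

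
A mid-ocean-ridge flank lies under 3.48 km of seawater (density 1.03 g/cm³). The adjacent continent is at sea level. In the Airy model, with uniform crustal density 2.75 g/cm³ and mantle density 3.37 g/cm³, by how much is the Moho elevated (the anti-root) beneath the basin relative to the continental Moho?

In Airy isostatic equilibrium: replacing crust with seawater at the top is compensated by replacing crust with mantle at the base: d (ρ_c − ρ_w) = a (ρ_m − ρ_c).
a = d (ρ_c − ρ_w)/(ρ_m − ρ_c) = 3.48 km × 1.72/0.62 = 9.65 km.

9.65 km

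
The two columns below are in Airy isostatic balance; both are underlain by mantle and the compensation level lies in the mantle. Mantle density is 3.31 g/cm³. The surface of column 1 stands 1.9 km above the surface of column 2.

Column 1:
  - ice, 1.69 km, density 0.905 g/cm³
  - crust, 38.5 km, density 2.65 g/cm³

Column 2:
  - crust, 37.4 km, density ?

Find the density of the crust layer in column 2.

Take the compensation level at the base of the deeper column (depth z_c below the surface of column 1) and equate Σ ρ_i t_i down to z_c; mantle fills any gap and the z_c terms cancel.
Column 1: 1.69×0.905 + 38.5×2.65 + (z_c − 40.19)×3.31
Column 2: 1.9×0 + 37.4×ρ + (z_c − 1.9 − 37.4)×3.31
The z_c×3.31 term appears on both sides and cancels. Collect the known terms of each column as K = Σ(ρt)_known − 3.31 × (depth of known layers): K_1 = 103.55445 − 3.31×40.19 = −29.47445; K_2 = 0 − 3.31×(1.9 + 37.4) = −130.083.
Balance: K_1 = K_2 + 37.4×ρ, so ρ = (K_1 − K_2)/37.4 = 100.609/37.4 = 2.69 g/cm³.

2.69 g/cm³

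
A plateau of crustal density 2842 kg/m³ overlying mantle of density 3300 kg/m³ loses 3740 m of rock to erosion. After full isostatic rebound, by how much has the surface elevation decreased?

Rebound u = e ρ_c/ρ_m = 3740 m × 2842/3300 = 3221 m.
Net surface drop = e − u = 3740 m − 3221 m = e (ρ_m − ρ_c)/ρ_m = 519 m.

519 m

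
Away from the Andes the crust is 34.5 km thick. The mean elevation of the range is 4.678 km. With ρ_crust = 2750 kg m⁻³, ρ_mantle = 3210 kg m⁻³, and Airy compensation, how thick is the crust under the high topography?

Root depth r = h ρ_c / (ρ_m − ρ_c) = 4.678 km × 2750 / 460 = 27.97 km.
Total thickness = T + h + r = 34.5 km + 4.678 km + 27.97 km = 67.1 km.

67.1 km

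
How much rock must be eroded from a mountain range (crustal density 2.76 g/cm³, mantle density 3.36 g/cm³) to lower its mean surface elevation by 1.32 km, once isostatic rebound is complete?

7.39 km

Net drop Δ = e − u = e − e ρ_c/ρ_m = e (ρ_m − ρ_c)/ρ_m.
e = Δ ρ_m/(ρ_m − ρ_c) = 1.32 km × 3.36/0.6 = 7.39 km.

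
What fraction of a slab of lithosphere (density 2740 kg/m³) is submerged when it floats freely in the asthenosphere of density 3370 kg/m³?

Submerged fraction = ρ_obj/ρ_fluid = 2740/3370 = 0.813.

0.813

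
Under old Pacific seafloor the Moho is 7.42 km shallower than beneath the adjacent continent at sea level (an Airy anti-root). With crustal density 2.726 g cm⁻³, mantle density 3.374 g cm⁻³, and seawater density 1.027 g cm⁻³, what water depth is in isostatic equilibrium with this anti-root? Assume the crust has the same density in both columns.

Replacing a thickness d of crust by seawater at the top must be balanced by replacing crust with mantle at the base: d (ρ_c − ρ_w) = a (ρ_m − ρ_c).
d = a (ρ_m − ρ_c)/(ρ_c − ρ_w) = 7.42 km × 0.648/1.699 = 2.83 km.

2.83 km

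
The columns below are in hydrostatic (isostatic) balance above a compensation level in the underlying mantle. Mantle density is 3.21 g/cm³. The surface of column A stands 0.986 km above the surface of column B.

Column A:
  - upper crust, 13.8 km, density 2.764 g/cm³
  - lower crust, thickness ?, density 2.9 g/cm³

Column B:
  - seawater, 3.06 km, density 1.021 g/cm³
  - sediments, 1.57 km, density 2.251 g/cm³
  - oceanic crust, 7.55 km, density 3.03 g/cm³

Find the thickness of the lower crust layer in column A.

21.2 km

Take the compensation level at the base of the deeper column (depth z_c below the surface of column A) and equate Σ ρ_i t_i down to z_c; mantle fills any gap and the z_c terms cancel.
Column A: 13.8×2.764 + x×2.9 + (z_c − 13.8 − x)×3.21
Column B: 0.986×0 + 3.06×1.021 + 1.57×2.251 + 7.55×3.03 + (z_c − 0.986 − 12.18)×3.21
The z_c×3.21 term appears on both sides and cancels. Collect the known terms of each column as K = Σ(ρt)_known − 3.21 × (depth of known layers): K_A = 38.1432 − 3.21×13.8 = −6.1548; K_B = 29.53483 − 3.21×(0.986 + 12.18) = −12.72803.
Balance: K_A − x×(3.21 − 2.9) = K_B, so x = (K_A − K_B)/(3.21 − 2.9) = 6.57323/0.31 = 21.2 km.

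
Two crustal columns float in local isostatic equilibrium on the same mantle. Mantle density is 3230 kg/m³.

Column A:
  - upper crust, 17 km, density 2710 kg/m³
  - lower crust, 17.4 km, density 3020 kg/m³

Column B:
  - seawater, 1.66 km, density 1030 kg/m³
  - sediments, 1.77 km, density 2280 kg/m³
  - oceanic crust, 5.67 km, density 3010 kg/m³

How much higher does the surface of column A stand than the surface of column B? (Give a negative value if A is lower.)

1.83 km

For any compensation level in the mantle, the mantle terms cancel and isostasy reduces to e = (Σt_A − Σt_B) − (Σ(ρt)_A − Σ(ρt)_B) / ρ_m.
Σt_A = 34.4 km; Σt_B = 9.1 km; Σ(ρt)_A = 98618; Σ(ρt)_B = 22812.1 (in km·kg/m³).
e = (34.4 − 9.1) − (98618 − 22812.1) / 3230 = 1.83 km.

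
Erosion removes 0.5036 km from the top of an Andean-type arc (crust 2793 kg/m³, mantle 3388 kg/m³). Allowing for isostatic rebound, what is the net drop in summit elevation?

Rebound u = e ρ_c/ρ_m = 0.5036 km × 2793/3388 = 0.4152 km.
Net surface drop = e − u = 0.5036 km − 0.4152 km = e (ρ_m − ρ_c)/ρ_m = 0.0884 km.

0.0884 km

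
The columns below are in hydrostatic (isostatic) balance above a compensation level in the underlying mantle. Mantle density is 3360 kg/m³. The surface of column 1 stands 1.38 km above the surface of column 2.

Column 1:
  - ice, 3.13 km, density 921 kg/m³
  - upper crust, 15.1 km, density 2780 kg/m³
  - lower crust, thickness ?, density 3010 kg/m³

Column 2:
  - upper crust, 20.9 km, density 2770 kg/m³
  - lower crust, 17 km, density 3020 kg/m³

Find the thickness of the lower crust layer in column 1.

18.2 km

Take the compensation level at the base of the deeper column (depth z_c below the surface of column 1) and equate Σ ρ_i t_i down to z_c; mantle fills any gap and the z_c terms cancel.
Column 1: 3.13×921 + 15.1×2780 + x×3010 + (z_c − 18.23 − x)×3360
Column 2: 1.38×0 + 20.9×2770 + 17×3020 + (z_c − 1.38 − 37.9)×3360
The z_c×3360 term appears on both sides and cancels. Collect the known terms of each column as K = Σ(ρt)_known − 3360 × (depth of known layers): K_1 = 44860.73 − 3360×18.23 = −16392.07; K_2 = 109233 − 3360×(1.38 + 37.9) = −22747.8.
Balance: K_1 − x×(3360 − 3010) = K_2, so x = (K_1 − K_2)/(3360 − 3010) = 6355.73/350 = 18.2 km.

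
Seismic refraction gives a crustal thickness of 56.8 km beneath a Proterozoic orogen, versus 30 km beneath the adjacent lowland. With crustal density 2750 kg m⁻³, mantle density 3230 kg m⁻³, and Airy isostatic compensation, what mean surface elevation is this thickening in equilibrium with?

3.98 km

Excess crust Δ = 56.8 km − 30 km = 26.8 km, split between elevation h and root r with h + r = Δ.
Airy balance ρ_c h = (ρ_m − ρ_c) r gives r = h ρ_c/(ρ_m − ρ_c), so h (1 + ρ_c/(ρ_m − ρ_c)) = Δ, i.e. h = Δ (ρ_m − ρ_c)/ρ_m.
h = 26.8 km × 480/3230 = 3.98 km.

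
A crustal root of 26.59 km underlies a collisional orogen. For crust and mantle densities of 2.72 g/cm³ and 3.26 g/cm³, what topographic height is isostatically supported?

Equating mass per unit area of the two columns: ρ_c h = (ρ_m − ρ_c) r.
h = r (ρ_m − ρ_c) / ρ_c = 26.59 km × (3.26 − 2.72) / 2.72 = 5.28 km.

5.28 km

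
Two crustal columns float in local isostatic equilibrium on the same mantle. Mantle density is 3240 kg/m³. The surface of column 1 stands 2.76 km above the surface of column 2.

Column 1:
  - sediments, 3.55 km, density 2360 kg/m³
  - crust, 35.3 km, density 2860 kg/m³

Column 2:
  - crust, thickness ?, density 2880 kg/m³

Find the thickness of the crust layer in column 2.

21.1 km

Take the compensation level at the base of the deeper column (depth z_c below the surface of column 1) and equate Σ ρ_i t_i down to z_c; mantle fills any gap and the z_c terms cancel.
Column 1: 3.55×2360 + 35.3×2860 + (z_c − 38.85)×3240
Column 2: 2.76×0 + x×2880 + (z_c − 2.76 − 0 − x)×3240
The z_c×3240 term appears on both sides and cancels. Collect the known terms of each column as K = Σ(ρt)_known − 3240 × (depth of known layers): K_1 = 109336 − 3240×38.85 = −16538; K_2 = 0 − 3240×(2.76 + 0) = −8942.4.
Balance: K_1 = K_2 − x×(3240 − 2880), so x = (K_2 − K_1)/(3240 − 2880) = 7595.6/360 = 21.1 km.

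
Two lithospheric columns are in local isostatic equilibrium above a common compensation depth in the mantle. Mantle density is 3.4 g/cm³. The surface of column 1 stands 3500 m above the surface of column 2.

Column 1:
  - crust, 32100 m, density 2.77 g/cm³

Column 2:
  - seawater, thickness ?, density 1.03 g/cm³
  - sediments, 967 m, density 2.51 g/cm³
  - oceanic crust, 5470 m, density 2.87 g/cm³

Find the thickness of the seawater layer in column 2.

Take the compensation level at the base of the deeper column (depth z_c below the surface of column 1) and equate Σ ρ_i t_i down to z_c; mantle fills any gap and the z_c terms cancel.
Column 1: 32100×2.77 + (z_c − 32100)×3.4
Column 2: 3500×0 + x×1.03 + 967×2.51 + 5470×2.87 + (z_c − 3500 − 6437 − x)×3.4
The z_c×3.4 term appears on both sides and cancels. Collect the known terms of each column as K = Σ(ρt)_known − 3.4 × (depth of known layers): K_1 = 88917 − 3.4×32100 = −20223; K_2 = 18126.07 − 3.4×(3500 + 6437) = −15659.73.
Balance: K_1 = K_2 − x×(3.4 − 1.03), so x = (K_2 − K_1)/(3.4 − 1.03) = 4563.27/2.37 = 1930 m.

1930 m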